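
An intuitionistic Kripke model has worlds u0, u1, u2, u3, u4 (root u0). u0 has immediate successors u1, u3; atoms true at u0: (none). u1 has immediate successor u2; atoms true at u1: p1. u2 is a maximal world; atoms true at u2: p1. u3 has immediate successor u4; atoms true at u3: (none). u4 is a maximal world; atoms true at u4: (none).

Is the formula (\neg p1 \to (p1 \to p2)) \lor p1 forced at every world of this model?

u0 \Vdash (\neg p1 \to (p1 \to p2)) \lor p1 via the disjunct \neg p1 \to (p1 \to p2).
Since the root u0 forces (\neg p1 \to (p1 \to p2)) \lor p1 and forcing is persistent (monotone upward), every world forces it.

Yes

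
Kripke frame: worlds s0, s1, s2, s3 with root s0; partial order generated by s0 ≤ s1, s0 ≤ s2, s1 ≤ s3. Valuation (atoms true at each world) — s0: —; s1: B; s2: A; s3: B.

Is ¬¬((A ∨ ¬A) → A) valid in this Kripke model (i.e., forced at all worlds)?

No

Not every world: s0 ⊮ ¬¬((A ∨ ¬A) → A).
s0 ⊮ ¬¬((A ∨ ¬A) → A) since s1 is accessible from s0 and s1 ⊩ ¬((A ∨ ¬A) → A).
s1 ⊩ ¬((A ∨ ¬A) → A): no world accessible from s1 forces (A ∨ ¬A) → A.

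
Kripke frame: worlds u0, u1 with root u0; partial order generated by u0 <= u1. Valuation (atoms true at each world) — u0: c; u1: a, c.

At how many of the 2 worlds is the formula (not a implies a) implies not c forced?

0

u0: does not force it — u0 does not force (not a implies a) implies not c: already at u0 itself, u0 forces not a implies a but u0 does not force not c.
u1: does not force it — u1 does not force (not a implies a) implies not c: already at u1 itself, u1 forces not a implies a but u1 does not force not c.
Worlds forcing the formula: { }.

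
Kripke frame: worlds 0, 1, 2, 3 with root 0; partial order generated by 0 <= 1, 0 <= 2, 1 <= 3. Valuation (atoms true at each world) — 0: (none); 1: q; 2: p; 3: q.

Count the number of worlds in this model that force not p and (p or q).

0: does not force it — 0 does not force not p and (p or q) since 0 fails not p.
1: forces it.
2: does not force it.
3: forces it.
Worlds forcing the formula: {1, 3}.

2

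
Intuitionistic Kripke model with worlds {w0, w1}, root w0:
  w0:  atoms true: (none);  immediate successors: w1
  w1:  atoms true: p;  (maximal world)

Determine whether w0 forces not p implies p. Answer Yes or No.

w0 forces not p implies p vacuously: no world accessible from w0 forces the antecedent not p.

Yes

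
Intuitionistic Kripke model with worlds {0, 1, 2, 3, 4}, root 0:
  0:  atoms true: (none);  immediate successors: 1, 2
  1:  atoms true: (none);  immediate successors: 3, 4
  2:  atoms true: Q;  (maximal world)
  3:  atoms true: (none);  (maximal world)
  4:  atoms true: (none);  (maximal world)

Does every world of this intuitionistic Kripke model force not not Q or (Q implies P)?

No

Not every world: 0 does not force not not Q or (Q implies P).
0 does not force not not Q or (Q implies P): neither disjunct is forced at 0.
0 does not force not not Q since 1 is accessible from 0 and 1 forces not Q.
1 forces not Q: no world accessible from 1 forces Q.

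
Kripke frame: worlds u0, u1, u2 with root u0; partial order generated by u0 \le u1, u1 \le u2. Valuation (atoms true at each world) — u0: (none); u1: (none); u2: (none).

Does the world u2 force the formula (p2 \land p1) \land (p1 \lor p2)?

No

u2 \nVdash (p2 \land p1) \land (p1 \lor p2) since u2 fails p2 \land p1.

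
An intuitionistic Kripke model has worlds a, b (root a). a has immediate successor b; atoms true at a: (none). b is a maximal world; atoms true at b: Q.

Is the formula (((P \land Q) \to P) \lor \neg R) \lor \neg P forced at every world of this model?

Yes

a \Vdash (((P \land Q) \to P) \lor \neg R) \lor \neg P via the disjunct ((P \land Q) \to P) \lor \neg R.
Since the root a forces (((P \land Q) \to P) \lor \neg R) \lor \neg P and forcing is persistent (monotone upward), every world forces it.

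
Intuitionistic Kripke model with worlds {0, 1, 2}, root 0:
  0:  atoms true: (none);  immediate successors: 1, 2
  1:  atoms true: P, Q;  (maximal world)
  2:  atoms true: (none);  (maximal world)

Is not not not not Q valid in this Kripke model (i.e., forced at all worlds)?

Not every world: 0 does not force not not not not Q.
0 does not force not not not not Q since 2 is accessible from 0 and 2 forces not not not Q.
2 forces not not not Q: no world accessible from 2 forces not not Q.

No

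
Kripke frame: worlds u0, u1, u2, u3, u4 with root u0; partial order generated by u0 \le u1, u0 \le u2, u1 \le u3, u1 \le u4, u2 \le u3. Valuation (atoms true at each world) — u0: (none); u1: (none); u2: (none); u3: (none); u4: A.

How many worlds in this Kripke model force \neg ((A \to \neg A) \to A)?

u0: does not force it — u0 \nVdash \neg ((A \to \neg A) \to A) since u4 is accessible from u0 and u4 \Vdash (A \to \neg A) \to A.
u1: does not force it — u1 \nVdash \neg ((A \to \neg A) \to A) since u4 is accessible from u1 and u4 \Vdash (A \to \neg A) \to A.
u2: forces it.
u3: forces it.
u4: does not force it — u4 \nVdash \neg ((A \to \neg A) \to A) since u4 is accessible from u4 and u4 \Vdash (A \to \neg A) \to A.
Worlds forcing the formula: {u2, u3}.

2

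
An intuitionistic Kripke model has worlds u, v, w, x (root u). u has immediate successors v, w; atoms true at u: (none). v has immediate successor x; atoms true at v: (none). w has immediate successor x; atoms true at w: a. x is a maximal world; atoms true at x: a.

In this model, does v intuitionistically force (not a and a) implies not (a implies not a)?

v forces (not a and a) implies not (a implies not a) vacuously: no world accessible from v forces the antecedent not a and a.

Yes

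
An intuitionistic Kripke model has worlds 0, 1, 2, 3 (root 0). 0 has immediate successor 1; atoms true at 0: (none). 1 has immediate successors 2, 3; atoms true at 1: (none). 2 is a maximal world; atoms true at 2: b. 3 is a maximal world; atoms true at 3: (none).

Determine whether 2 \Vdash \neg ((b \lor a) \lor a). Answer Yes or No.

No

2 \nVdash \neg ((b \lor a) \lor a) since 2 is accessible from 2 and 2 \Vdash (b \lor a) \lor a.
2 \Vdash (b \lor a) \lor a via the disjunct b \lor a.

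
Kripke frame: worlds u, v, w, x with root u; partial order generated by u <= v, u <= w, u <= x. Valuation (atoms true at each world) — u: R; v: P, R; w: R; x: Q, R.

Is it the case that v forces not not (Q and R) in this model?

No

v does not force not not (Q and R) since v is accessible from v and v forces not (Q and R).
v forces not (Q and R): no world accessible from v forces Q and R.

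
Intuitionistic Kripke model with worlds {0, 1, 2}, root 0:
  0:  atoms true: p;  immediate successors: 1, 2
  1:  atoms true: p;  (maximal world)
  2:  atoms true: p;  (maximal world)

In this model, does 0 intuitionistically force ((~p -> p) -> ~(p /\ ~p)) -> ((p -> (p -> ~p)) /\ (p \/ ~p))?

No

0 ||-/- ((~p -> p) -> ~(p /\ ~p)) -> ((p -> (p -> ~p)) /\ (p \/ ~p)): already at 0 itself, 0 ||- (~p -> p) -> ~(p /\ ~p) but 0 ||-/- (p -> (p -> ~p)) /\ (p \/ ~p).
0 ||-/- (p -> (p -> ~p)) /\ (p \/ ~p) since 0 fails p -> (p -> ~p).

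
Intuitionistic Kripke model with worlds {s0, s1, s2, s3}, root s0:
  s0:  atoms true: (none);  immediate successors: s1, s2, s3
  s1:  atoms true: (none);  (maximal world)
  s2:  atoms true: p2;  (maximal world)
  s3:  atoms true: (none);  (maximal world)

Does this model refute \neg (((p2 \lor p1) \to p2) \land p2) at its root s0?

s0 \nVdash \neg (((p2 \lor p1) \to p2) \land p2) since s2 is accessible from s0 and s2 \Vdash ((p2 \lor p1) \to p2) \land p2.
s2 \Vdash ((p2 \lor p1) \to p2) \land p2 since s2 forces both conjuncts.
So the root s0 does not force \neg (((p2 \lor p1) \to p2) \land p2); the model is a countermodel.

Yes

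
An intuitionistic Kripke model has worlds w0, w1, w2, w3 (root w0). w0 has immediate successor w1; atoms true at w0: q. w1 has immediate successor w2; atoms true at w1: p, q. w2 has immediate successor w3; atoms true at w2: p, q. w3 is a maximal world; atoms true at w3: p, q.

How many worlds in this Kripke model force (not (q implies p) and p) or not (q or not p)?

0

w0: does not force it — w0 does not force (not (q implies p) and p) or not (q or not p): neither disjunct is forced at w0.
w1: does not force it — w1 does not force (not (q implies p) and p) or not (q or not p): neither disjunct is forced at w1.
w2: does not force it.
w3: does not force it.
Worlds forcing the formula: { }.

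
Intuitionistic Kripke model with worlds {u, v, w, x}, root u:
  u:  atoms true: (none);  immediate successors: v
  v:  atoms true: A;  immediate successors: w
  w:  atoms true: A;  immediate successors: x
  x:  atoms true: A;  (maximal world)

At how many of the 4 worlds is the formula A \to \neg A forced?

0

u: does not force it — u \nVdash A \to \neg A: at the accessible world v, v \Vdash A but v \nVdash \neg A.
v: does not force it — v \nVdash A \to \neg A: already at v itself, v \Vdash A but v \nVdash \neg A.
w: does not force it — w \nVdash A \to \neg A: already at w itself, w \Vdash A but w \nVdash \neg A.
x: does not force it.
Worlds forcing the formula: { }.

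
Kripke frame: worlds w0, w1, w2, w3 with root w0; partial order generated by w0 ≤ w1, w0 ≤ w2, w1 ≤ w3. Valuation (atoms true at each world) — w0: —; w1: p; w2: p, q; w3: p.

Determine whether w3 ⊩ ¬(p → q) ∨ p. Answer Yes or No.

Yes

w3 ⊩ ¬(p → q) ∨ p via the disjunct ¬(p → q).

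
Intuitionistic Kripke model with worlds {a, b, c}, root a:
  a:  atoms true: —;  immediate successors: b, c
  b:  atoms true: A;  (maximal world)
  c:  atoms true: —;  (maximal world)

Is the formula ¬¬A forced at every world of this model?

Not every world: a ⊮ ¬¬A.
a ⊮ ¬¬A since c is accessible from a and c ⊩ ¬A.
c ⊩ ¬A: no world accessible from c forces A.

No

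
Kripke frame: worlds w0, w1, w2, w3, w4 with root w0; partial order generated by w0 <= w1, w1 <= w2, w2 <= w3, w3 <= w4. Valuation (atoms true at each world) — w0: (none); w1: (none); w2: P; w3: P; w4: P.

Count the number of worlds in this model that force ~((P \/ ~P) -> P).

0

w0: does not force it — w0 ||-/- ~((P \/ ~P) -> P) since w0 is accessible from w0 and w0 ||- (P \/ ~P) -> P.
w1: does not force it — w1 ||-/- ~((P \/ ~P) -> P) since w1 is accessible from w1 and w1 ||- (P \/ ~P) -> P.
w2: does not force it — w2 ||-/- ~((P \/ ~P) -> P) since w2 is accessible from w2 and w2 ||- (P \/ ~P) -> P.
w3: does not force it.
w4: does not force it.
Worlds forcing the formula: { }.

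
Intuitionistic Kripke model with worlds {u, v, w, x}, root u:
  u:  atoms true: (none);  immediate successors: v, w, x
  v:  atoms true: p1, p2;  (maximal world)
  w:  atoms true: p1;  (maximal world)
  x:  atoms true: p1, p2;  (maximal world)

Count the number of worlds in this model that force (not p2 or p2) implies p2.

u: does not force it — u does not force (not p2 or p2) implies p2: at the accessible world w, w forces not p2 or p2 but w does not force p2.
v: forces it.
w: does not force it — w does not force (not p2 or p2) implies p2: already at w itself, w forces not p2 or p2 but w does not force p2.
x: forces it.
Worlds forcing the formula: {v, x}.

2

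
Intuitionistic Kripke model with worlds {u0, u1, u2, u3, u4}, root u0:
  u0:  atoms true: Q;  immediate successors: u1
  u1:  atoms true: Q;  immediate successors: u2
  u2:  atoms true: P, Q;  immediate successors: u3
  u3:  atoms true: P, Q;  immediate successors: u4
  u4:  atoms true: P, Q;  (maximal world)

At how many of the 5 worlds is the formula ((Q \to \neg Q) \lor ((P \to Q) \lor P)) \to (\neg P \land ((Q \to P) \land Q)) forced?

0

u0: does not force it — u0 \nVdash ((Q \to \neg Q) \lor ((P \to Q) \lor P)) \to (\neg P \land ((Q \to P) \land Q)): already at u0 itself, u0 \Vdash (Q \to \neg Q) \lor ((P \to Q) \lor P) but u0 \nVdash \neg P \land ((Q \to P) \land Q).
u1: does not force it — u1 \nVdash ((Q \to \neg Q) \lor ((P \to Q) \lor P)) \to (\neg P \land ((Q \to P) \land Q)): already at u1 itself, u1 \Vdash (Q \to \neg Q) \lor ((P \to Q) \lor P) but u1 \nVdash \neg P \land ((Q \to P) \land Q).
u2: does not force it.
u3: does not force it.
u4: does not force it.
Worlds forcing the formula: { }.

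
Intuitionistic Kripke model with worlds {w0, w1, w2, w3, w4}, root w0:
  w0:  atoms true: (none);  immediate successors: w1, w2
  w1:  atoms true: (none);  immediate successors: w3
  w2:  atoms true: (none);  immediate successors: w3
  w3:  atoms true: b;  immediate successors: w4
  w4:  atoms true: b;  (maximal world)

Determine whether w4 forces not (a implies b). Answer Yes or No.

w4 does not force not (a implies b) since w4 is accessible from w4 and w4 forces a implies b.
w4 forces a implies b vacuously: no world accessible from w4 forces the antecedent a.

No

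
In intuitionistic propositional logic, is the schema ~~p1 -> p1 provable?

No

This is double-negation elimination, which is not intuitionistically valid.
A Kripke countermodel: worlds u, v; order generated by u <= v; atoms true at each world — u:{}; v:{p1}.
u ||-/- ~~p1 -> p1: already at u itself, u ||- ~~p1 but u ||-/- p1.
u lacks atom p1, so u ||-/- p1.
So the root u does not force the formula.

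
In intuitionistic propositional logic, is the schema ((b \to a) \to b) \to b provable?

This is Peirce's law, which is not intuitionistically valid.
A Kripke countermodel: worlds 0, 1; order generated by 0 \le 1; atoms true at each world — 0:{}; 1:{b}.
0 \nVdash ((b \to a) \to b) \to b: already at 0 itself, 0 \Vdash (b \to a) \to b but 0 \nVdash b.
0 lacks atom b, so 0 \nVdash b.
So the root 0 does not force the formula.

No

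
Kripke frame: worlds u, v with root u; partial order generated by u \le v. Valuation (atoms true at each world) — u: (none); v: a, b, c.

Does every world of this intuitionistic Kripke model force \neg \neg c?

Yes

u \Vdash \neg \neg c: no world accessible from u forces \neg c.
Since the root u forces \neg \neg c and forcing is persistent (monotone upward), every world forces it.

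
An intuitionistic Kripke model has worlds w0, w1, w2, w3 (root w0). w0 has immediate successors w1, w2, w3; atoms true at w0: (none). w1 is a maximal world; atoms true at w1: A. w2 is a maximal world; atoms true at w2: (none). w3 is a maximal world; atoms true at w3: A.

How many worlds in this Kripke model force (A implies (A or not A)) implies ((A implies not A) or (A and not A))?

1

w0: does not force it — w0 does not force (A implies (A or not A)) implies ((A implies not A) or (A and not A)): already at w0 itself, w0 forces A implies (A or not A) but w0 does not force (A implies not A) or (A and not A).
w1: does not force it.
w2: forces it.
w3: does not force it.
Worlds forcing the formula: {w2}.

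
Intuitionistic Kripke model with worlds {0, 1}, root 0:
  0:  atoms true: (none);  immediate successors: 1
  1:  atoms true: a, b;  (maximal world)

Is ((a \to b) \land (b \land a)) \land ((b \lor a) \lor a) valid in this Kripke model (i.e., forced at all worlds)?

Not every world: 0 \nVdash ((a \to b) \land (b \land a)) \land ((b \lor a) \lor a).
0 \nVdash ((a \to b) \land (b \land a)) \land ((b \lor a) \lor a) since 0 fails (a \to b) \land (b \land a).

No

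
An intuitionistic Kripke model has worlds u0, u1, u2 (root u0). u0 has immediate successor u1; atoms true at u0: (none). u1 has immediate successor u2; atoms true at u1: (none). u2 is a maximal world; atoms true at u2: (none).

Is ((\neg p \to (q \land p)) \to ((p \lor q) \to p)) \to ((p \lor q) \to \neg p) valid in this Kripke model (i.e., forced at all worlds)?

u0 \Vdash ((\neg p \to (q \land p)) \to ((p \lor q) \to p)) \to ((p \lor q) \to \neg p): every world accessible from u0 that forces (\neg p \to (q \land p)) \to ((p \lor q) \to p) (namely u0, u1, u2) also forces (p \lor q) \to \neg p.
Since the root u0 forces ((\neg p \to (q \land p)) \to ((p \lor q) \to p)) \to ((p \lor q) \to \neg p) and forcing is persistent (monotone upward), every world forces it.

Yes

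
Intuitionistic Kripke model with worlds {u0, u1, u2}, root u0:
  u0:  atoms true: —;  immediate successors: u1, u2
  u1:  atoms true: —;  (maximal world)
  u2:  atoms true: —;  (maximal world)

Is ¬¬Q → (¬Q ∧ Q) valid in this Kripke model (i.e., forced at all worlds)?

Yes

u0 ⊩ ¬¬Q → (¬Q ∧ Q) vacuously: no world accessible from u0 forces the antecedent ¬¬Q.
Since the root u0 forces ¬¬Q → (¬Q ∧ Q) and forcing is persistent (monotone upward), every world forces it.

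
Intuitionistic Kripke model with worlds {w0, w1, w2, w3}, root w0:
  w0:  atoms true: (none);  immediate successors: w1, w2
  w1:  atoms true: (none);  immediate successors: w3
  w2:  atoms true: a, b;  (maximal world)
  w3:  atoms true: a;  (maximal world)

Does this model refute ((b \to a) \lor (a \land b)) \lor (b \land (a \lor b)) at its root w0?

w0 \Vdash ((b \to a) \lor (a \land b)) \lor (b \land (a \lor b)) via the disjunct (b \to a) \lor (a \land b).
So the root w0 forces ((b \to a) \lor (a \land b)) \lor (b \land (a \lor b)); the model is not a countermodel.

No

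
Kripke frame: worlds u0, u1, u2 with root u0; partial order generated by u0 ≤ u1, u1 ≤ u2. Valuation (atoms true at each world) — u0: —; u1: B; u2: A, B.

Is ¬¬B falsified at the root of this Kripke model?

u0 ⊩ ¬¬B: no world accessible from u0 forces ¬B.
So the root u0 forces ¬¬B; the model is not a countermodel.

No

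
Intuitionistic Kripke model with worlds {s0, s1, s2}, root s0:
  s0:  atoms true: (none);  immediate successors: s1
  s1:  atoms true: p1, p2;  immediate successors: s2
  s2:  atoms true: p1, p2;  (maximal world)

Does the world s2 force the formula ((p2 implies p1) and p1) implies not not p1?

s2 forces ((p2 implies p1) and p1) implies not not p1: every world accessible from s2 that forces (p2 implies p1) and p1 (namely s2) also forces not not p1.

Yes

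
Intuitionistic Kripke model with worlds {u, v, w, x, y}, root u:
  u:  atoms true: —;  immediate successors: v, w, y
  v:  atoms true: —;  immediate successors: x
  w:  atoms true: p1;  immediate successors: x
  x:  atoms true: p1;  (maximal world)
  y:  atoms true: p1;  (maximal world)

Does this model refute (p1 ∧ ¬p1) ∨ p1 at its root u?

Yes

u ⊮ (p1 ∧ ¬p1) ∨ p1: neither disjunct is forced at u.
u ⊮ p1 ∧ ¬p1 since u fails p1.
So the root u does not force (p1 ∧ ¬p1) ∨ p1; the model is a countermodel.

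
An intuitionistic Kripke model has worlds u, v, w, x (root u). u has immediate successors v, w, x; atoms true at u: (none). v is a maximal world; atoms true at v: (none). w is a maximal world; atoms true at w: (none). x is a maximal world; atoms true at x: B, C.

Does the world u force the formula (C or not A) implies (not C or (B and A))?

u does not force (C or not A) implies (not C or (B and A)): already at u itself, u forces C or not A but u does not force not C or (B and A).
u does not force not C or (B and A): neither disjunct is forced at u.
u does not force not C since x is accessible from u and x forces C.

No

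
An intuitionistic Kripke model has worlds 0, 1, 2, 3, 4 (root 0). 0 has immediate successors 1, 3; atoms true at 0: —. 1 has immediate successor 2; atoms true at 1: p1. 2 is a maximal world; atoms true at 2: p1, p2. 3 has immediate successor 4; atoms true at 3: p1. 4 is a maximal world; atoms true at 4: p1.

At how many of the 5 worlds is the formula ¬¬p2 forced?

2

0: does not force it — 0 ⊮ ¬¬p2 since 3 is accessible from 0 and 3 ⊩ ¬p2.
1: forces it.
2: forces it.
3: does not force it — 3 ⊮ ¬¬p2 since 3 is accessible from 3 and 3 ⊩ ¬p2.
4: does not force it — 4 ⊮ ¬¬p2 since 4 is accessible from 4 and 4 ⊩ ¬p2.
Worlds forcing the formula: {1, 2}.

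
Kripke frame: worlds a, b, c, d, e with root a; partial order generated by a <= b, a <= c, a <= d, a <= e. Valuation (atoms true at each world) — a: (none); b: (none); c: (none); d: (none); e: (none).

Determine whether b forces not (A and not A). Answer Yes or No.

Yes

b forces not (A and not A): no world accessible from b forces A and not A.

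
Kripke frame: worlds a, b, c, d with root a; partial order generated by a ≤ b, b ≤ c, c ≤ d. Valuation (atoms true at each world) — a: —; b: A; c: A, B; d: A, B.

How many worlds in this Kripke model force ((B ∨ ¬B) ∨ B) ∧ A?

2

a: does not force it — a ⊮ ((B ∨ ¬B) ∨ B) ∧ A since a fails (B ∨ ¬B) ∨ B.
b: does not force it — b ⊮ ((B ∨ ¬B) ∨ B) ∧ A since b fails (B ∨ ¬B) ∨ B.
c: forces it.
d: forces it.
Worlds forcing the formula: {c, d}.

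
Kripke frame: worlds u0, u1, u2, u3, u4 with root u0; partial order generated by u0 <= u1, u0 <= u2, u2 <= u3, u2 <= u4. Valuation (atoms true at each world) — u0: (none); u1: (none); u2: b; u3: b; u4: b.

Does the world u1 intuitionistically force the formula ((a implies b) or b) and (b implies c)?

Yes

u1 forces ((a implies b) or b) and (b implies c) since u1 forces both conjuncts.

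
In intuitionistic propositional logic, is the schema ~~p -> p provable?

No

This is double-negation elimination, which is not intuitionistically valid.
A Kripke countermodel: worlds u0, u1; order generated by u0 <= u1; atoms true at each world — u0:{}; u1:{p}.
u0 ||-/- ~~p -> p: already at u0 itself, u0 ||- ~~p but u0 ||-/- p.
u0 lacks atom p, so u0 ||-/- p.
So the root u0 does not force the formula.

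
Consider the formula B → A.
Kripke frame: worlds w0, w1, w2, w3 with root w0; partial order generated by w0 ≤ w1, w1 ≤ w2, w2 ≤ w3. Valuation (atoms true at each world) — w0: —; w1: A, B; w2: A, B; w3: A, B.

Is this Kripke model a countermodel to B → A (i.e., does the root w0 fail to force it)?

No

w0 ⊩ B → A: every world accessible from w0 that forces B (namely w1, w2, w3) also forces A.
So the root w0 forces B → A; the model is not a countermodel.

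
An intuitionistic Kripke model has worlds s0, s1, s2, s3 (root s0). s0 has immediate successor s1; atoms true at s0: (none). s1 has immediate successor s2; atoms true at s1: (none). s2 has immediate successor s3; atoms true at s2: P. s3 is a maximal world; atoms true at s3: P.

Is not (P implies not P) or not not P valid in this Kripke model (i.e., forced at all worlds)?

Yes

s0 forces not (P implies not P) or not not P via the disjunct not (P implies not P).
Since the root s0 forces not (P implies not P) or not not P and forcing is persistent (monotone upward), every world forces it.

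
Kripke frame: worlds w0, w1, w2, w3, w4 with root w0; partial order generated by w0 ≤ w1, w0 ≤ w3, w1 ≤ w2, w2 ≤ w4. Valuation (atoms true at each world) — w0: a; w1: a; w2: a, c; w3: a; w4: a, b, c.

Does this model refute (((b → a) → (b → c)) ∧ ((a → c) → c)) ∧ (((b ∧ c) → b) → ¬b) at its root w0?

Yes

w0 ⊮ (((b → a) → (b → c)) ∧ ((a → c) → c)) ∧ (((b ∧ c) → b) → ¬b) since w0 fails ((b ∧ c) → b) → ¬b.
So the root w0 does not force (((b → a) → (b → c)) ∧ ((a → c) → c)) ∧ (((b ∧ c) → b) → ¬b); the model is a countermodel.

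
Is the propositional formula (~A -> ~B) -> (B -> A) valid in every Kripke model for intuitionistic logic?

No

This is the converse of contraposition, which is not intuitionistically valid.
A Kripke countermodel: worlds 0, 1; order generated by 0 <= 1; atoms true at each world — 0:{B}; 1:{A,B}.
0 ||-/- (~A -> ~B) -> (B -> A): already at 0 itself, 0 ||- ~A -> ~B but 0 ||-/- B -> A.
0 ||-/- B -> A: already at 0 itself, 0 ||- B but 0 ||-/- A.
0 lacks atom A, so 0 ||-/- A.
So the root 0 does not force the formula.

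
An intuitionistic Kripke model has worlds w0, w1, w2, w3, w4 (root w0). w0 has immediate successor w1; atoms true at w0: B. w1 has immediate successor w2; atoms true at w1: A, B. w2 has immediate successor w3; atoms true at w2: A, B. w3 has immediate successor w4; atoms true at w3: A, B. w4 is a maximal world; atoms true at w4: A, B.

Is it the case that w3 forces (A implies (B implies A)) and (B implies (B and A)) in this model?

Yes

w3 forces (A implies (B implies A)) and (B implies (B and A)) since w3 forces both conjuncts.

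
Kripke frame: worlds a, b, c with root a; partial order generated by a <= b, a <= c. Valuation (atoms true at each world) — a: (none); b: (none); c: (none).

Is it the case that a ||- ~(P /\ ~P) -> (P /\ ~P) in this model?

a ||-/- ~(P /\ ~P) -> (P /\ ~P): already at a itself, a ||- ~(P /\ ~P) but a ||-/- P /\ ~P.
a ||-/- P /\ ~P since a fails P.

No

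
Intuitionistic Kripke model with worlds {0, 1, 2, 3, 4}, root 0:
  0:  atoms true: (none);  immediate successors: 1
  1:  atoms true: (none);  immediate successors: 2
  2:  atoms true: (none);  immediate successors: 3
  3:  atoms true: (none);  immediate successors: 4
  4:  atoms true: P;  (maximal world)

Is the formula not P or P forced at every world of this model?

No

Not every world: 0 does not force not P or P.
0 does not force not P or P: neither disjunct is forced at 0.
0 does not force not P since 4 is accessible from 0 and 4 forces P.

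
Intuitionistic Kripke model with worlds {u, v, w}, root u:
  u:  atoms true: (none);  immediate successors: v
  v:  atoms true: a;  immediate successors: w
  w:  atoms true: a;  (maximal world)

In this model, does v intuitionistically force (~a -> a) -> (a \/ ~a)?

v ||- (~a -> a) -> (a \/ ~a): every world accessible from v that forces ~a -> a (namely v, w) also forces a \/ ~a.

Yes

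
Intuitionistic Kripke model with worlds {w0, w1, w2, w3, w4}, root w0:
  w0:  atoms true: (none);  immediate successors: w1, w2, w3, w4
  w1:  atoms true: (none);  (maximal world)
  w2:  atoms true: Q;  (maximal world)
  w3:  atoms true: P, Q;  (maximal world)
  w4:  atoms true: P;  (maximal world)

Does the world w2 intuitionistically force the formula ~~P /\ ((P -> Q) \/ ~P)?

No

w2 ||-/- ~~P /\ ((P -> Q) \/ ~P) since w2 fails ~~P.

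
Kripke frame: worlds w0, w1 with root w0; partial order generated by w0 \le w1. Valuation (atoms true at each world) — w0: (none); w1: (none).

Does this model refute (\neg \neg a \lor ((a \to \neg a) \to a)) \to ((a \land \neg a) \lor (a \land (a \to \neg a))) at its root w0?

w0 \Vdash (\neg \neg a \lor ((a \to \neg a) \to a)) \to ((a \land \neg a) \lor (a \land (a \to \neg a))) vacuously: no world accessible from w0 forces the antecedent \neg \neg a \lor ((a \to \neg a) \to a).
So the root w0 forces (\neg \neg a \lor ((a \to \neg a) \to a)) \to ((a \land \neg a) \lor (a \land (a \to \neg a))); the model is not a countermodel.

No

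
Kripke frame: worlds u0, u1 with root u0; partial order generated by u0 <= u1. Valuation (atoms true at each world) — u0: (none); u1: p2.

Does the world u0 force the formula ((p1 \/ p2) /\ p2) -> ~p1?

u0 ||- ((p1 \/ p2) /\ p2) -> ~p1: every world accessible from u0 that forces (p1 \/ p2) /\ p2 (namely u1) also forces ~p1.

Yes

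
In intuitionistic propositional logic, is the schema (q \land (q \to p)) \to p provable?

Yes

This is modus ponens in implicational form, which is intuitionistically derivable.
If a world forces q and q \to p, then applying the implication at that world (which is accessible from itself) gives p.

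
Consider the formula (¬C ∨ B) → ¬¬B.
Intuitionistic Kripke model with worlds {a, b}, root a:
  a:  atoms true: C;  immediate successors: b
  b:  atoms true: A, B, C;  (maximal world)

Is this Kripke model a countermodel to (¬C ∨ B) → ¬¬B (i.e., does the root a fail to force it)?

No

a ⊩ (¬C ∨ B) → ¬¬B: every world accessible from a that forces ¬C ∨ B (namely b) also forces ¬¬B.
So the root a forces (¬C ∨ B) → ¬¬B; the model is not a countermodel.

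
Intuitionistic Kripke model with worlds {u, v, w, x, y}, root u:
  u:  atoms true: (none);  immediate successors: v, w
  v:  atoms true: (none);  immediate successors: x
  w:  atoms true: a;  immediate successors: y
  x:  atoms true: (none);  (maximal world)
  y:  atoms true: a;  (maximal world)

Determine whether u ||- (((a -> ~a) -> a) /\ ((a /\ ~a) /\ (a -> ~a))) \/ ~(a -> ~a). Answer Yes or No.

No

u ||-/- (((a -> ~a) -> a) /\ ((a /\ ~a) /\ (a -> ~a))) \/ ~(a -> ~a): neither disjunct is forced at u.
u ||-/- ((a -> ~a) -> a) /\ ((a /\ ~a) /\ (a -> ~a)) since u fails (a -> ~a) -> a.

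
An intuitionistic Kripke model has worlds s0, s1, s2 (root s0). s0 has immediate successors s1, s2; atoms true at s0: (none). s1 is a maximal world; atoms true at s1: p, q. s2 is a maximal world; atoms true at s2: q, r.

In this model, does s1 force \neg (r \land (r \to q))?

s1 \Vdash \neg (r \land (r \to q)): no world accessible from s1 forces r \land (r \to q).

Yes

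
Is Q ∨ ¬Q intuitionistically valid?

No

This is the law of excluded middle, which is not intuitionistically valid.
A Kripke countermodel: worlds a, b; order generated by a ≤ b; atoms true at each world — a:{}; b:{Q}.
a ⊮ Q ∨ ¬Q: neither disjunct is forced at a.
a lacks atom Q, so a ⊮ Q.
So the root a does not force the formula.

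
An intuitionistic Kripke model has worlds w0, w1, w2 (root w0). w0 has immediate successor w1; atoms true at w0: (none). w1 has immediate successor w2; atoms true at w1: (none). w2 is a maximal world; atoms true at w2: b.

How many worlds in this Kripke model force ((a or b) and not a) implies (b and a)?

0

w0: does not force it — w0 does not force ((a or b) and not a) implies (b and a): at the accessible world w2, w2 forces (a or b) and not a but w2 does not force b and a.
w1: does not force it.
w2: does not force it.
Worlds forcing the formula: { }.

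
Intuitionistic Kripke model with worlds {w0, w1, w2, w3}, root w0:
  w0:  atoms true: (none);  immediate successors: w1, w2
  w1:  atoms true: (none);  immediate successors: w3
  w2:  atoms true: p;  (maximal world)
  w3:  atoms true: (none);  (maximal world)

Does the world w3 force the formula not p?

Yes

w3 forces not p: no world accessible from w3 forces p.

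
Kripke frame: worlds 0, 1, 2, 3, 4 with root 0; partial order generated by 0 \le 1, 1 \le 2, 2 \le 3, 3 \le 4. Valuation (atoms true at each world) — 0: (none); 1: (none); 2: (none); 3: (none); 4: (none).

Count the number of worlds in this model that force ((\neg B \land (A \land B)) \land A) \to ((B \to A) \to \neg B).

0: forces it.
1: forces it.
2: forces it.
3: forces it.
4: forces it.
Worlds forcing the formula: {0, 1, 2, 3, 4}.

5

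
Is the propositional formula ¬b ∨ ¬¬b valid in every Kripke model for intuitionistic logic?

This is the weak law of excluded middle, which is not intuitionistically valid.
A Kripke countermodel: worlds u, v, w; order generated by u ≤ v, u ≤ w; atoms true at each world — u:{}; v:{b}; w:{}.
u ⊮ ¬b ∨ ¬¬b: neither disjunct is forced at u.
u ⊮ ¬b since v is accessible from u and v ⊩ b.
So the root u does not force the formula.

No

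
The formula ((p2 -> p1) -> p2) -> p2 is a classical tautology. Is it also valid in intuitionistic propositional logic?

No

This is Peirce's law, which is not intuitionistically valid.
A Kripke countermodel: worlds w0, w1; order generated by w0 <= w1; atoms true at each world — w0:{}; w1:{p2}.
w0 ||-/- ((p2 -> p1) -> p2) -> p2: already at w0 itself, w0 ||- (p2 -> p1) -> p2 but w0 ||-/- p2.
w0 lacks atom p2, so w0 ||-/- p2.
So the root w0 does not force the formula.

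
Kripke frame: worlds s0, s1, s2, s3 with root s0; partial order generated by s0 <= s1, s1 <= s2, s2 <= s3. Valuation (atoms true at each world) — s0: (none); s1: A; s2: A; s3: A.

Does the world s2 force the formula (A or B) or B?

s2 forces (A or B) or B via the disjunct A or B.

Yes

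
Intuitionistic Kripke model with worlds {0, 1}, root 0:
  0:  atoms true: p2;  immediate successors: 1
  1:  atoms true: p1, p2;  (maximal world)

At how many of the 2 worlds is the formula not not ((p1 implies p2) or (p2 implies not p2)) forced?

0: forces it.
1: forces it.
Worlds forcing the formula: {0, 1}.

2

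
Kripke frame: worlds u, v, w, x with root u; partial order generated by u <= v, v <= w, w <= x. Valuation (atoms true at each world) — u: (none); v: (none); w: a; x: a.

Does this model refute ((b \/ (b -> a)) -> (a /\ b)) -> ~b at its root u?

u ||- ((b \/ (b -> a)) -> (a /\ b)) -> ~b vacuously: no world accessible from u forces the antecedent (b \/ (b -> a)) -> (a /\ b).
So the root u forces ((b \/ (b -> a)) -> (a /\ b)) -> ~b; the model is not a countermodel.

No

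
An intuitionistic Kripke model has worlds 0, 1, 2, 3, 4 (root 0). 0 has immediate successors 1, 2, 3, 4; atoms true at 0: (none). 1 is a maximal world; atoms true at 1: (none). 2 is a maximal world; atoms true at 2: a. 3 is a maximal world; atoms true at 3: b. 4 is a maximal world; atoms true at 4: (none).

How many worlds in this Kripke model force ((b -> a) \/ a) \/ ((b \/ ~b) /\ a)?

3

0: does not force it — 0 ||-/- ((b -> a) \/ a) \/ ((b \/ ~b) /\ a): neither disjunct is forced at 0.
1: forces it.
2: forces it.
3: does not force it.
4: forces it.
Worlds forcing the formula: {1, 2, 4}.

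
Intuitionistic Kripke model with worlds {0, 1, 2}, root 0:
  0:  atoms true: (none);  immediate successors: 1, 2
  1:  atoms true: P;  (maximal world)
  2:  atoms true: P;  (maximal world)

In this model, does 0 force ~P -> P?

0 ||- ~P -> P vacuously: no world accessible from 0 forces the antecedent ~P.

Yes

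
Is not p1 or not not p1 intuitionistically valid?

No

This is the weak law of excluded middle, which is not intuitionistically valid.
A Kripke countermodel: worlds w0, w1, w2; order generated by w0 <= w1, w0 <= w2; atoms true at each world — w0:{}; w1:{p1}; w2:{}.
w0 does not force not p1 or not not p1: neither disjunct is forced at w0.
w0 does not force not p1 since w1 is accessible from w0 and w1 forces p1.
So the root w0 does not force the formula.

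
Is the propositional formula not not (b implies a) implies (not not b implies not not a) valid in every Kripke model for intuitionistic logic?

Yes

This is the distribution of double negation over implication, which is intuitionistically derivable.
Assume not not (b implies a) and not not b; suppose not a. Then b implies a would give not b (by contraposition), contradicting not not b; so not (b implies a), contradicting not not (b implies a). Hence not not a.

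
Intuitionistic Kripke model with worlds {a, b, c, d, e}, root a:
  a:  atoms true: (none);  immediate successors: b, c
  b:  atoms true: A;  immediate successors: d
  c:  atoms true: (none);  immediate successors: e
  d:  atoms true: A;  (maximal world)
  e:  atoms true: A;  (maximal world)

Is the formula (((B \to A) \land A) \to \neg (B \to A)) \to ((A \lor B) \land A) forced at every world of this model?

a \Vdash (((B \to A) \land A) \to \neg (B \to A)) \to ((A \lor B) \land A) vacuously: no world accessible from a forces the antecedent ((B \to A) \land A) \to \neg (B \to A).
Since the root a forces (((B \to A) \land A) \to \neg (B \to A)) \to ((A \lor B) \land A) and forcing is persistent (monotone upward), every world forces it.

Yes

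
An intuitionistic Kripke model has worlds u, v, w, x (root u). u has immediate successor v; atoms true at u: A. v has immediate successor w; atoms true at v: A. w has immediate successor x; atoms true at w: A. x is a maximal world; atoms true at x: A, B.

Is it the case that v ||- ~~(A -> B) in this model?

v ||- ~~(A -> B): no world accessible from v forces ~(A -> B).

Yes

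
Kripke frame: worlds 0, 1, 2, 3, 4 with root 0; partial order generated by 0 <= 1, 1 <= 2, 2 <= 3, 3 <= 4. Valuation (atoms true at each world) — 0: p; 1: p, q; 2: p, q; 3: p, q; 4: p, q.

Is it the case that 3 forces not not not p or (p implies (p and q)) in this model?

3 forces not not not p or (p implies (p and q)) via the disjunct p implies (p and q).

Yes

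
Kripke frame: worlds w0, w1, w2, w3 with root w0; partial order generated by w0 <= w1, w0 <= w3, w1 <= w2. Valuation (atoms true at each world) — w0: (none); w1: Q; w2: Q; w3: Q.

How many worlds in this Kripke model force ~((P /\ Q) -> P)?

w0: does not force it — w0 ||-/- ~((P /\ Q) -> P) since w0 is accessible from w0 and w0 ||- (P /\ Q) -> P.
w1: does not force it — w1 ||-/- ~((P /\ Q) -> P) since w1 is accessible from w1 and w1 ||- (P /\ Q) -> P.
w2: does not force it — w2 ||-/- ~((P /\ Q) -> P) since w2 is accessible from w2 and w2 ||- (P /\ Q) -> P.
w3: does not force it.
Worlds forcing the formula: { }.

0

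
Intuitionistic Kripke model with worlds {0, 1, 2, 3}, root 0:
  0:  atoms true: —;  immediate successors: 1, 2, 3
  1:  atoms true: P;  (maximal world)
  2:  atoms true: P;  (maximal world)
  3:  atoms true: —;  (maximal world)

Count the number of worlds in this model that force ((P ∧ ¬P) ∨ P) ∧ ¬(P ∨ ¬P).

0

0: does not force it — 0 ⊮ ((P ∧ ¬P) ∨ P) ∧ ¬(P ∨ ¬P) since 0 fails (P ∧ ¬P) ∨ P.
1: does not force it — 1 ⊮ ((P ∧ ¬P) ∨ P) ∧ ¬(P ∨ ¬P) since 1 fails ¬(P ∨ ¬P).
2: does not force it — 2 ⊮ ((P ∧ ¬P) ∨ P) ∧ ¬(P ∨ ¬P) since 2 fails ¬(P ∨ ¬P).
3: does not force it.
Worlds forcing the formula: { }.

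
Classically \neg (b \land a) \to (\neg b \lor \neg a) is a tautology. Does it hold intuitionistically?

No

This is the constructively invalid direction of De Morgan's law for conjunction, which is not intuitionistically valid.
A Kripke countermodel: worlds u, v, w; order generated by u \le v, u \le w; atoms true at each world — u:{}; v:{b}; w:{a}.
u \nVdash \neg (b \land a) \to (\neg b \lor \neg a): already at u itself, u \Vdash \neg (b \land a) but u \nVdash \neg b \lor \neg a.
u \nVdash \neg b \lor \neg a: neither disjunct is forced at u.
u \nVdash \neg b since v is accessible from u and v \Vdash b.
So the root u does not force the formula.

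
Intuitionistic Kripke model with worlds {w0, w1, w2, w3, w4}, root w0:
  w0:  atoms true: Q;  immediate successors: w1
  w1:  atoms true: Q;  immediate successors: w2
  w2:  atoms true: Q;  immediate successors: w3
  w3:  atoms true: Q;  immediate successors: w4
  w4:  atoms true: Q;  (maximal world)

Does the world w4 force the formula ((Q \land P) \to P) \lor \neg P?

w4 \Vdash ((Q \land P) \to P) \lor \neg P via the disjunct (Q \land P) \to P.

Yes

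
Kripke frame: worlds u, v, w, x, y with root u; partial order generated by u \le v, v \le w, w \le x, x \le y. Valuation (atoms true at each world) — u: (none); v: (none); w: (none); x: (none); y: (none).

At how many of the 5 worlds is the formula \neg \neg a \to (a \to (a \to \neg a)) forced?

u: forces it.
v: forces it.
w: forces it.
x: forces it.
y: forces it.
Worlds forcing the formula: {u, v, w, x, y}.

5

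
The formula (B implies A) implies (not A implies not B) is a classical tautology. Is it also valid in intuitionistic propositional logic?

This is the forward direction of contraposition, which is intuitionistically derivable.
Assume B implies A and not A. If B held then A would follow, contradicting not A; so not B.

Yes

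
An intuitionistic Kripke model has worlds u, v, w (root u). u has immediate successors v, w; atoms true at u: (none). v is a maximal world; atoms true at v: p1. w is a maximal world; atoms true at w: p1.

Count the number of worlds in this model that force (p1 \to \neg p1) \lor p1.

u: does not force it — u \nVdash (p1 \to \neg p1) \lor p1: neither disjunct is forced at u.
v: forces it.
w: forces it.
Worlds forcing the formula: {v, w}.

2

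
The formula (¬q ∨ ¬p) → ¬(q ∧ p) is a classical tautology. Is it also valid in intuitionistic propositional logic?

This is a constructively valid De Morgan direction (disjunction of negations to negated conjunction), which is intuitionistically derivable.
If ¬q holds at a world then no accessible world forces q, hence none forces q ∧ p; likewise for ¬p.

Yes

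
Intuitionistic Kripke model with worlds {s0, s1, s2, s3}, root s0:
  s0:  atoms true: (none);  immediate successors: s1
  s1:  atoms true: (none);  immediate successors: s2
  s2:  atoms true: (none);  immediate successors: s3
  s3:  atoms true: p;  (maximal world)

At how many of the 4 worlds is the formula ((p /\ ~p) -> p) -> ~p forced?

s0: does not force it — s0 ||-/- ((p /\ ~p) -> p) -> ~p: already at s0 itself, s0 ||- (p /\ ~p) -> p but s0 ||-/- ~p.
s1: does not force it.
s2: does not force it.
s3: does not force it.
Worlds forcing the formula: { }.

0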